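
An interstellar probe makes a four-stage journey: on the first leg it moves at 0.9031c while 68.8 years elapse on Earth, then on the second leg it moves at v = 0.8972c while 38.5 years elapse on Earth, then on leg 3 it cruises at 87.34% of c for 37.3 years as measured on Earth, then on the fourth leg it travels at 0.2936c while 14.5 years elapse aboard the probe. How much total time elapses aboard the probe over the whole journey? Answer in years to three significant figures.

τ = 79.2 years

Leg 1: γ = 1/√(1 − 0.9031²) = 1/√0.1844 = 2.329; τ_1 = 68.8/2.329 = 29.54 years.
Leg 2: γ = 1/√(1 − 0.8972²) = 1/√0.1950 = 2.264; τ_2 = 38.5/2.264 = 17.00 years.
Leg 3: β = 0.8734; γ = 1/√(1 − 0.8734²) = 1/√0.2372 = 2.053; τ_3 = 37.3/2.053 = 18.17 years.
Leg 4: 14.5 years is already measured aboard the probe.
Total: 29.54 + 17.00 + 18.17 + 14.50 years.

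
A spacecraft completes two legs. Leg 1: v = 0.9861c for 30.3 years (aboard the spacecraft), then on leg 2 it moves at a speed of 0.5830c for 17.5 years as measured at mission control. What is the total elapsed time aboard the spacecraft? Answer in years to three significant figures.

τ = 44.5 years

Leg 1: 30.3 years is already measured aboard the spacecraft.
Leg 2: γ = 1/√(1 − 0.5830²) = 1/√0.6601 = 1.231; τ_2 = 17.5/1.231 = 14.22 years.
Total: 30.30 + 14.22 years.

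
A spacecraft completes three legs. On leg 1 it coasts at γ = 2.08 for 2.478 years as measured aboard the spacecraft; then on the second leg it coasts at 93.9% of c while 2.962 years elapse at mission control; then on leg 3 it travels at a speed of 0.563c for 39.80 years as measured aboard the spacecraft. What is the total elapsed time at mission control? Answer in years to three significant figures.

Δt = 56.3 years

Leg 1: γ = 2.08; Δt_1 = 2.080 × 2.478 = 5.154 years.
Leg 2: 2.962 years is already measured at mission control.
Leg 3: γ = 1/√(1 − 0.563²) = 1/√0.6830 = 1.210; Δt_3 = 1.210 × 39.80 = 48.16 years.
Total: 5.154 + 2.962 + 48.16 years.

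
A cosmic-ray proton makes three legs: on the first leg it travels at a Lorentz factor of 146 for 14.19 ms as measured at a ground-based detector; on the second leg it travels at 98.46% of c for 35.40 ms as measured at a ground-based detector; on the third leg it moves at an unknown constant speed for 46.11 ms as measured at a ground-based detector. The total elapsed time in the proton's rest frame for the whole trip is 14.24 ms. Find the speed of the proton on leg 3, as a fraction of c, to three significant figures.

β = 0.985

Leg 1: γ = 146; τ_1 = 14.19/146.0 = 0.09719 ms.
Leg 2: β = 0.9846; γ = 1/√(1 − 0.9846²) = 1/√0.03056 = 5.720; τ_2 = 35.40/5.720 = 6.189 ms.
Leg 3: speed unknown; τ_3 = 46.11/γ_3.
Total proper time: 0.09719 + 6.189 + τ_3 = 14.24, so τ_3 = 14.24 − 6.286 = 7.954 ms.
γ_3 = 46.11/7.954 = 5.797; β = √(1 − 1/γ²) = √0.9702.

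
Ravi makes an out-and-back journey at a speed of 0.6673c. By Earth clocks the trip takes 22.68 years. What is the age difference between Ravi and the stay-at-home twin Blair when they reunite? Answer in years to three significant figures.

Δt − τ = 5.79 years

γ = 1/√(1 − 0.6673²) = 1/√0.5547 = 1.343
Ravi's elapsed proper time: τ = 22.68/1.343 = 16.89 years.
Age gap = Δt − τ = 22.68 − 16.89 years.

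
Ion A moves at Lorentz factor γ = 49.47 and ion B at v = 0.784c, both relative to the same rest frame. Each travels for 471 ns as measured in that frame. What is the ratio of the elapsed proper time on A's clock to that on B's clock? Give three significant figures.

τ_A/τ_B = 0.0326

A: γ = 49.47. B: γ = 1/√(1 − 0.784²) = 1/√0.3853 = 1.611.
τ_A/τ_B = γ_B/γ_A = 1.611/49.47 = 0.03256, so τ_A/τ_B = 0.03256.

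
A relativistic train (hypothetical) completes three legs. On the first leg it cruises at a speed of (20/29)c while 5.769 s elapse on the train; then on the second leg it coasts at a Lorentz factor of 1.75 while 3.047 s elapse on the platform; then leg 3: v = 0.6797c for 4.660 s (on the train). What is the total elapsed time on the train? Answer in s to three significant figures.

τ = 12.2 s

Leg 1: 5.769 s is already measured on the train.
Leg 2: γ = 1.75; τ_2 = 3.047/1.750 = 1.741 s.
Leg 3: 4.660 s is already measured on the train.
Total: 5.769 + 1.741 + 4.660 s.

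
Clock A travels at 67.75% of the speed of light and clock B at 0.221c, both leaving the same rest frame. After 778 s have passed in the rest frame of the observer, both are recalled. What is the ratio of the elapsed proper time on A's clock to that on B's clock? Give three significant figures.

A: β = 0.6775; γ = 1/√(1 − 0.6775²) = 1/√0.5410 = 1.360. B: γ = 1/√(1 − 0.221²) = 1/√0.9512 = 1.025.
τ_A/τ_B = γ_B/γ_A = 1.025/1.360 = 0.7542, so τ_A/τ_B = 0.7542.

τ_A/τ_B = 0.754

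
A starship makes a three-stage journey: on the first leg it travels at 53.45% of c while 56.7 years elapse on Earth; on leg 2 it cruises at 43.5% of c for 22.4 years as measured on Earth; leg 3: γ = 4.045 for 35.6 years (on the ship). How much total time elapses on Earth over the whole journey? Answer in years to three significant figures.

Δt = 223 years

Leg 1: 56.7 years is already measured on Earth.
Leg 2: 22.4 years is already measured on Earth.
Leg 3: γ = 4.045; Δt_3 = 4.045 × 35.6 = 144.0 years.
Total: 56.70 + 22.40 + 144.0 years.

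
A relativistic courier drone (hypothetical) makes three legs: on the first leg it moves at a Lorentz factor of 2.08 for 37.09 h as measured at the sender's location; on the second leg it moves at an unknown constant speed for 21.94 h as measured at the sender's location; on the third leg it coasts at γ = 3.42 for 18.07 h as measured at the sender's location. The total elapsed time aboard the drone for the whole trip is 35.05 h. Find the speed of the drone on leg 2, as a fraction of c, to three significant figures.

Leg 1: γ = 2.08; τ_1 = 37.09/2.080 = 17.83 h.
Leg 2: speed unknown; τ_2 = 21.94/γ_2.
Leg 3: γ = 3.42; τ_3 = 18.07/3.420 = 5.284 h.
Total proper time: 17.83 + τ_2 + 5.284 = 35.05, so τ_2 = 35.05 − 23.12 = 11.93 h.
γ_2 = 21.94/11.93 = 1.838; β = √(1 − 1/γ²) = √0.7041.

β = 0.839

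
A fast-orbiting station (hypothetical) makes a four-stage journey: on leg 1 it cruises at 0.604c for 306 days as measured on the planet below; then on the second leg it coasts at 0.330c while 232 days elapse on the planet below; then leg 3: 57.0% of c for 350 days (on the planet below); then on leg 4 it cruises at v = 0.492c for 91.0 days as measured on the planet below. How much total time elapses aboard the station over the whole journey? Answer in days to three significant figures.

τ = 830 days

Leg 1: γ = 1/√(1 − 0.604²) = 1/√0.6352 = 1.255; τ_1 = 306/1.255 = 243.9 days.
Leg 2: γ = 1/√(1 − 0.330²) = 1/√0.8911 = 1.059; τ_2 = 232/1.059 = 219.0 days.
Leg 3: β = 0.570; γ = 1/√(1 − 0.570²) = 1/√0.6751 = 1.217; τ_3 = 350/1.217 = 287.6 days.
Leg 4: γ = 1/√(1 − 0.492²) = 1/√0.7579 = 1.149; τ_4 = 91.0/1.149 = 79.22 days.
Total: 243.9 + 219.0 + 287.6 + 79.22 days.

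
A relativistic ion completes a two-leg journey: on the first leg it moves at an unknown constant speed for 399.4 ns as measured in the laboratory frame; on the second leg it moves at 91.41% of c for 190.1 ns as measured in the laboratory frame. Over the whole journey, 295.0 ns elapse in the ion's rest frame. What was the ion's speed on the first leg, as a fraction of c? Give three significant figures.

Leg 1: speed unknown; τ_1 = 399.4/γ_1.
Leg 2: β = 0.9141; γ = 1/√(1 − 0.9141²) = 1/√0.1644 = 2.466; τ_2 = 190.1/2.466 = 77.08 ns.
Total proper time: τ_1 + 77.08 = 295.0, so τ_1 = 295.0 − 77.08 = 217.9 ns.
γ_1 = 399.4/217.9 = 1.833; β = √(1 − 1/γ²) = √0.7023.

β = 0.838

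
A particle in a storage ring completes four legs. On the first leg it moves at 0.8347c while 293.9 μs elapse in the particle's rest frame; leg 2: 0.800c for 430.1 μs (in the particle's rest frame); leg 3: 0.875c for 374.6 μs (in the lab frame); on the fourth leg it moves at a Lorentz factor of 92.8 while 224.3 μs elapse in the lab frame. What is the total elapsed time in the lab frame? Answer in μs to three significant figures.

Leg 1: γ = 1/√(1 − 0.8347²) = 1/√0.3033 = 1.816; Δt_1 = 1.816 × 293.9 = 533.7 μs.
Leg 2: γ = 1/√(1 − 0.800²) = 5/3 ≈ 1.667; Δt_2 = 1.667 × 430.1 = 716.8 μs.
Leg 3: 374.6 μs is already measured in the lab frame.
Leg 4: 224.3 μs is already measured in the lab frame.
Total: 533.7 + 716.8 + 374.6 + 224.3 μs.

Δt = 1850 μs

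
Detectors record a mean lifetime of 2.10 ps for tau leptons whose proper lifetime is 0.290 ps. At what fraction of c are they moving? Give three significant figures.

γ = Δt/τ₀ = 2.10/0.290 = 7.241
β = √(1 − 1/γ²) = √(1 − 0.01907) = √0.9809

v = 0.990c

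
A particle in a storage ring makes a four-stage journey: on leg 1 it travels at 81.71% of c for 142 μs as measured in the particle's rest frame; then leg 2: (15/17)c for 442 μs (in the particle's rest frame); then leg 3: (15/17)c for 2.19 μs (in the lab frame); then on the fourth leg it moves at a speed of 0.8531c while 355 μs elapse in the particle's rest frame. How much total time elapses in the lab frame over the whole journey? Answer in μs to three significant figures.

Leg 1: β = 0.8171; γ = 1/√(1 − 0.8171²) = 1/√0.3323 = 1.735; Δt_1 = 1.735 × 142 = 246.3 μs.
Leg 2: γ = 1/√(1 − (15/17)²) = 17/8 = 2.125; Δt_2 = 2.125 × 442 = 939.2 μs.
Leg 3: 2.19 μs is already measured in the lab frame.
Leg 4: γ = 1/√(1 − 0.8531²) = 1/√0.2722 = 1.917; Δt_4 = 1.917 × 355 = 680.4 μs.
Total: 246.3 + 939.2 + 2.190 + 680.4 μs.

Δt = 1870 μs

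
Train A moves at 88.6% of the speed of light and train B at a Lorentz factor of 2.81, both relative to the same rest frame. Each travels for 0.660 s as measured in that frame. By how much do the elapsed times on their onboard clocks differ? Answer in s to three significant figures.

|τ_A − τ_B| = 0.0712 s

A: β = 0.886; γ = 1/√(1 − 0.886²) = 1/√0.2150 = 2.157; τ_A = 0.660/2.157 = 0.3060 s.
B: γ = 2.81; τ_B = 0.660/2.810 = 0.2349 s.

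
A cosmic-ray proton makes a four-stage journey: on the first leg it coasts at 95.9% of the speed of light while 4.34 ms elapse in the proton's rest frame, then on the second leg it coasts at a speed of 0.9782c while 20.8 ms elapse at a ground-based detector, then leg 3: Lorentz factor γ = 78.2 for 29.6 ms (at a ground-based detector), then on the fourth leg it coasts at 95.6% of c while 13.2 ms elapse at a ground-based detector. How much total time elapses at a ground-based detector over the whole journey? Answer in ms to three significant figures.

Δt = 78.9 ms

Leg 1: β = 0.959; γ = 1/√(1 − 0.959²) = 1/√0.08032 = 3.529; Δt_1 = 3.529 × 4.34 = 15.31 ms.
Leg 2: 20.8 ms is already measured at a ground-based detector.
Leg 3: 29.6 ms is already measured at a ground-based detector.
Leg 4: 13.2 ms is already measured at a ground-based detector.
Total: 15.31 + 20.80 + 29.60 + 13.20 ms.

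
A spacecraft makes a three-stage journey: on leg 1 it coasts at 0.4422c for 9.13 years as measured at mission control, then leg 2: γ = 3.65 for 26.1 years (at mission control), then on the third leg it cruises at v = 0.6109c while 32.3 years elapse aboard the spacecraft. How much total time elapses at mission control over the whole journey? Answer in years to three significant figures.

Leg 1: 9.13 years is already measured at mission control.
Leg 2: 26.1 years is already measured at mission control.
Leg 3: γ = 1/√(1 − 0.6109²) = 1/√0.6268 = 1.263; Δt_3 = 1.263 × 32.3 = 40.80 years.
Total: 9.130 + 26.10 + 40.80 years.

Δt = 76.0 years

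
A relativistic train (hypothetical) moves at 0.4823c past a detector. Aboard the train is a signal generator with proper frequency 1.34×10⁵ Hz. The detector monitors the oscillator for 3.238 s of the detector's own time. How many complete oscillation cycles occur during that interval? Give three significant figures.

N = 3.80×10⁵

γ = 1/√(1 − 0.4823²) = 1/√0.7674 = 1.142
During 3.238 s of lab time, the oscillator's proper time advances by τ = Δt/γ = 3.238/1.142 = 2.837 s = 2.837×10⁰ s.
N = f × τ = 1.34×10⁵ × 2.837×10⁰ = 3.801×10⁵.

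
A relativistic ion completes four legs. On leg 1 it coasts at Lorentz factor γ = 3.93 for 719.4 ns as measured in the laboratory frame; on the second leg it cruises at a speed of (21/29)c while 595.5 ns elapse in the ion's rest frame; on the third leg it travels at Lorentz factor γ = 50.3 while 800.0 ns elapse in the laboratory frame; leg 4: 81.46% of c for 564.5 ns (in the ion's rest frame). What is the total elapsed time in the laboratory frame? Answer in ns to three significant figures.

Leg 1: 719.4 ns is already measured in the laboratory frame.
Leg 2: γ = 1/√(1 − (21/29)²) = 29/20 = 1.450; Δt_2 = 1.450 × 595.5 = 863.5 ns.
Leg 3: 800.0 ns is already measured in the laboratory frame.
Leg 4: β = 0.8146; γ = 1/√(1 − 0.8146²) = 1/√0.3364 = 1.724; Δt_4 = 1.724 × 564.5 = 973.2 ns.
Total: 719.4 + 863.5 + 800.0 + 973.2 ns.

Δt = 3360 ns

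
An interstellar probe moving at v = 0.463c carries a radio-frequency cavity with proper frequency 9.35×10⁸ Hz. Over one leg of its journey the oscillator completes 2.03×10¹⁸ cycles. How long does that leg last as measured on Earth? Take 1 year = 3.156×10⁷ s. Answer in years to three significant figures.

γ = 1/√(1 − 0.463²) = 1/√0.7856 = 1.128
Proper time for N cycles: τ = N/f = 2.03×10¹⁸/(9.35×10⁸) = 2.171×10⁹ s = 68.79 years.
Lab-frame duration Δt = γτ = 1.128 × 68.79 = 77.61 years.

Δt = 77.6 years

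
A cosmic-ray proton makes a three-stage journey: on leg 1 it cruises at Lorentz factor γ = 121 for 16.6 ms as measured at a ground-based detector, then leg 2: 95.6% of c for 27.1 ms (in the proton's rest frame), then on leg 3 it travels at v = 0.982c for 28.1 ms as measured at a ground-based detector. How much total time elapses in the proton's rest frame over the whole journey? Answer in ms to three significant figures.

τ = 32.5 ms

Leg 1: γ = 121; τ_1 = 16.6/121.0 = 0.1372 ms.
Leg 2: 27.1 ms is already measured in the proton's rest frame.
Leg 3: γ = 1/√(1 − 0.982²) = 1/√0.03568 = 5.294; τ_3 = 28.1/5.294 = 5.308 ms.
Total: 0.1372 + 27.10 + 5.308 ms.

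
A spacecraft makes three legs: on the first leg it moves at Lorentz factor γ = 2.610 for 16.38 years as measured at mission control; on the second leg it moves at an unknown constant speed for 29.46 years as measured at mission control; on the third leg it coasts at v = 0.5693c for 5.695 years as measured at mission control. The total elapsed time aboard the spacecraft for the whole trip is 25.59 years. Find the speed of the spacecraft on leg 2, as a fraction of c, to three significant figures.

Leg 1: γ = 2.610; τ_1 = 16.38/2.610 = 6.276 years.
Leg 2: speed unknown; τ_2 = 29.46/γ_2.
Leg 3: γ = 1/√(1 − 0.5693²) = 1/√0.6759 = 1.216; τ_3 = 5.695/1.216 = 4.682 years.
Total proper time: 6.276 + τ_2 + 4.682 = 25.59, so τ_2 = 25.59 − 10.96 = 14.63 years.
γ_2 = 29.46/14.63 = 2.013; β = √(1 − 1/γ²) = √0.7533.

β = 0.868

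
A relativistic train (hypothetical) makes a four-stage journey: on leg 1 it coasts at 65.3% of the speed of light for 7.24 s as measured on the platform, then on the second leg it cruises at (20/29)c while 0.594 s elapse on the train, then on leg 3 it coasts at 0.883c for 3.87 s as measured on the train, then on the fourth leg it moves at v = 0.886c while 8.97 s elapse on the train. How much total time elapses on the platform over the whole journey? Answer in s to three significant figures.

Δt = 35.7 s

Leg 1: 7.24 s is already measured on the platform.
Leg 2: γ = 1/√(1 − (20/29)²) = 29/21 ≈ 1.381; Δt_2 = 1.381 × 0.594 = 0.8203 s.
Leg 3: γ = 1/√(1 − 0.883²) = 1/√0.2203 = 2.131; Δt_3 = 2.131 × 3.87 = 8.245 s.
Leg 4: γ = 1/√(1 − 0.886²) = 1/√0.2150 = 2.157; Δt_4 = 2.157 × 8.97 = 19.35 s.
Total: 7.240 + 0.8203 + 8.245 + 19.35 s.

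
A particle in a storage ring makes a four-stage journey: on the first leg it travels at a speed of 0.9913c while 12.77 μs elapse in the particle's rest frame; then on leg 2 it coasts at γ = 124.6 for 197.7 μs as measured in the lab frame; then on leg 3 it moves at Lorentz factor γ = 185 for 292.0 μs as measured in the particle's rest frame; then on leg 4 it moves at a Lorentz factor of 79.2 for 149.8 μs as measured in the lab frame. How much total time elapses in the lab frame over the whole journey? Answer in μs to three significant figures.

Leg 1: γ = 1/√(1 − 0.9913²) = 1/√0.01732 = 7.598; Δt_1 = 7.598 × 12.77 = 97.02 μs.
Leg 2: 197.7 μs is already measured in the lab frame.
Leg 3: γ = 185; Δt_3 = 185.0 × 292.0 = 5.402×10⁴ μs.
Leg 4: 149.8 μs is already measured in the lab frame.
Total: 97.02 + 197.7 + 5.402×10⁴ + 149.8 μs.

Δt = 5.45×10⁴ μs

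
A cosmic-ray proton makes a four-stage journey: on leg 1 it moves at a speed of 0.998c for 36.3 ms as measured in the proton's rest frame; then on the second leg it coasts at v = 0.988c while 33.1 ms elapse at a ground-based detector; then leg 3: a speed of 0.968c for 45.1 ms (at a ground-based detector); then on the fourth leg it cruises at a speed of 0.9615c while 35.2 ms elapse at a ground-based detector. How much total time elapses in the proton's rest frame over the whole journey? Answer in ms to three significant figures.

τ = 62.4 ms

Leg 1: 36.3 ms is already measured in the proton's rest frame.
Leg 2: γ = 1/√(1 − 0.988²) = 1/√0.02386 = 6.474; τ_2 = 33.1/6.474 = 5.112 ms.
Leg 3: γ = 1/√(1 − 0.968²) = 1/√0.06298 = 3.985; τ_3 = 45.1/3.985 = 11.32 ms.
Leg 4: γ = 1/√(1 − 0.9615²) = 1/√0.07552 = 3.639; τ_4 = 35.2/3.639 = 9.673 ms.
Total: 36.30 + 5.112 + 11.32 + 9.673 ms.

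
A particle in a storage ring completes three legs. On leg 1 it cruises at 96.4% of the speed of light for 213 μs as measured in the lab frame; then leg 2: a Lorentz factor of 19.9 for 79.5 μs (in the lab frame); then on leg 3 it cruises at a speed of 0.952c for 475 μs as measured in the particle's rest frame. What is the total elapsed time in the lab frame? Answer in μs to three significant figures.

Δt = 1840 μs

Leg 1: 213 μs is already measured in the lab frame.
Leg 2: 79.5 μs is already measured in the lab frame.
Leg 3: γ = 1/√(1 − 0.952²) = 1/√0.09370 = 3.267; Δt_3 = 3.267 × 475 = 1552 μs.
Total: 213.0 + 79.50 + 1552 μs.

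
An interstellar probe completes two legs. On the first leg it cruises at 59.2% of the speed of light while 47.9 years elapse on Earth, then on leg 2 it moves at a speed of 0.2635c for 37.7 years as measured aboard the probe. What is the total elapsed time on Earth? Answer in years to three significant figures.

Δt = 87.0 years

Leg 1: 47.9 years is already measured on Earth.
Leg 2: γ = 1/√(1 − 0.2635²) = 1/√0.9306 = 1.037; Δt_2 = 1.037 × 37.7 = 39.08 years.
Total: 47.90 + 39.08 years.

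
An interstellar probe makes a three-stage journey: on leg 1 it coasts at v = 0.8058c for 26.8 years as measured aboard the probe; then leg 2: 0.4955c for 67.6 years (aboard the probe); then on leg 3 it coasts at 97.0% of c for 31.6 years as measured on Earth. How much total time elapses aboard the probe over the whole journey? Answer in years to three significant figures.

Leg 1: 26.8 years is already measured aboard the probe.
Leg 2: 67.6 years is already measured aboard the probe.
Leg 3: β = 0.970; γ = 1/√(1 − 0.970²) = 1/√0.05910 = 4.113; τ_3 = 31.6/4.113 = 7.682 years.
Total: 26.80 + 67.60 + 7.682 years.

τ = 102 years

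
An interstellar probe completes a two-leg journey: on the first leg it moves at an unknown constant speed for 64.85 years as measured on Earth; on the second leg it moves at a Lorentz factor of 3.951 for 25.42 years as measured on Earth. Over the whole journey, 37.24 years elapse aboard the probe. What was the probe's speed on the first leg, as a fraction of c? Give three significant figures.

β = 0.880

Leg 1: speed unknown; τ_1 = 64.85/γ_1.
Leg 2: γ = 3.951; τ_2 = 25.42/3.951 = 6.434 years.
Total proper time: τ_1 + 6.434 = 37.24, so τ_1 = 37.24 − 6.434 = 30.81 years.
γ_1 = 64.85/30.81 = 2.105; β = √(1 − 1/γ²) = √0.7743.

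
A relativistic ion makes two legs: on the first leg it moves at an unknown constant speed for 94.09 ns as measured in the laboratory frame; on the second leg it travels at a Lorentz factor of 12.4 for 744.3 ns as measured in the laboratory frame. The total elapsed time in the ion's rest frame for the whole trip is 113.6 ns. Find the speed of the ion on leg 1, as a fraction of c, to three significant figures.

Leg 1: speed unknown; τ_1 = 94.09/γ_1.
Leg 2: γ = 12.4; τ_2 = 744.3/12.40 = 60.02 ns.
Total proper time: τ_1 + 60.02 = 113.6, so τ_1 = 113.6 − 60.02 = 53.58 ns.
γ_1 = 94.09/53.58 = 1.756; β = √(1 − 1/γ²) = √0.6758.

β = 0.822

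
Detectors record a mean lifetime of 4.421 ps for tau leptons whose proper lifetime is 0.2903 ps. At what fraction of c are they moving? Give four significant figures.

β = 0.9978

γ = Δt/τ₀ = 4.421/0.2903 = 15.23
β = √(1 − 1/γ²) = √(1 − 0.004312) = √0.9957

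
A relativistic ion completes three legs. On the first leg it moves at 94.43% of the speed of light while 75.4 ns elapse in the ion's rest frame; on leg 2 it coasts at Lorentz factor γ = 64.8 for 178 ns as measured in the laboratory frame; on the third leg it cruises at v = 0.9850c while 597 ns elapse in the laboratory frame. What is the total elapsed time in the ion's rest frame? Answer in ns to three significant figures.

Leg 1: 75.4 ns is already measured in the ion's rest frame.
Leg 2: γ = 64.8; τ_2 = 178/64.80 = 2.747 ns.
Leg 3: γ = 1/√(1 − 0.9850²) = 1/√0.02977 = 5.795; τ_3 = 597/5.795 = 103.0 ns.
Total: 75.40 + 2.747 + 103.0 ns.

τ = 181 ns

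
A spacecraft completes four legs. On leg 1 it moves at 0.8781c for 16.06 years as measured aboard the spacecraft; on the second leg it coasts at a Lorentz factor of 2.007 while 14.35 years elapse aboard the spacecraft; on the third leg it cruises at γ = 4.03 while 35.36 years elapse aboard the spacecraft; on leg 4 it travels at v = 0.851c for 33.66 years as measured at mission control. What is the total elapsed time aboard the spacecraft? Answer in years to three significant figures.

Leg 1: 16.06 years is already measured aboard the spacecraft.
Leg 2: 14.35 years is already measured aboard the spacecraft.
Leg 3: 35.36 years is already measured aboard the spacecraft.
Leg 4: γ = 1/√(1 − 0.851²) = 1/√0.2758 = 1.904; τ_4 = 33.66/1.904 = 17.68 years.
Total: 16.06 + 14.35 + 35.36 + 17.68 years.

τ = 83.4 years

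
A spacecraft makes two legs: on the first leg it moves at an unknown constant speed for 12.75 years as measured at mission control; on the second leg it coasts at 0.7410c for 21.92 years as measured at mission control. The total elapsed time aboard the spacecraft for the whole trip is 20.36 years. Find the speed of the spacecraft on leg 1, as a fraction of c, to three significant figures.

Leg 1: speed unknown; τ_1 = 12.75/γ_1.
Leg 2: γ = 1/√(1 − 0.7410²) = 1/√0.4509 = 1.489; τ_2 = 21.92/1.489 = 14.72 years.
Total proper time: τ_1 + 14.72 = 20.36, so τ_1 = 20.36 − 14.72 = 5.641 years.
γ_1 = 12.75/5.641 = 2.260; β = √(1 − 1/γ²) = √0.8043.

β = 0.897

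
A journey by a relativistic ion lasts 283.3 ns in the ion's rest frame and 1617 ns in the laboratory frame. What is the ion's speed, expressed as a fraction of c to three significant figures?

The proper time is measured in the ion's rest frame (both events occur at the ion's location); Δt is measured in the laboratory frame. γ = Δt/τ = 1617/283.3 = 5.708.
β = √(1 − 1/γ²) = √(1 − 0.03070) = √0.9693

β = 0.985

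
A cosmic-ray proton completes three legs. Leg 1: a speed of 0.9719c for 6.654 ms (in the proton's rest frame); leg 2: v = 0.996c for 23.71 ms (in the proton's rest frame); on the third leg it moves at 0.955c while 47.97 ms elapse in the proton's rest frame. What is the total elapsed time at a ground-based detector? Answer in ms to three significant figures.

Leg 1: γ = 1/√(1 − 0.9719²) = 1/√0.05541 = 4.248; Δt_1 = 4.248 × 6.654 = 28.27 ms.
Leg 2: γ = 1/√(1 − 0.996²) = 1/√0.007984 = 11.19; Δt_2 = 11.19 × 23.71 = 265.4 ms.
Leg 3: γ = 1/√(1 − 0.955²) = 1/√0.08798 = 3.371; Δt_3 = 3.371 × 47.97 = 161.7 ms.
Total: 28.27 + 265.4 + 161.7 ms.

Δt = 455 ms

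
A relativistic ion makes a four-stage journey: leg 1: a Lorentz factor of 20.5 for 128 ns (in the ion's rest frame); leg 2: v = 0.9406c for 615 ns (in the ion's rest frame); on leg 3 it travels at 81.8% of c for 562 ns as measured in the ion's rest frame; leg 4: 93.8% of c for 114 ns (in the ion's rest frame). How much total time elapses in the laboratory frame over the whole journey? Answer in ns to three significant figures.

Leg 1: γ = 20.5; Δt_1 = 20.50 × 128 = 2624 ns.
Leg 2: γ = 1/√(1 − 0.9406²) = 1/√0.1153 = 2.945; Δt_2 = 2.945 × 615 = 1811 ns.
Leg 3: β = 0.818; γ = 1/√(1 − 0.818²) = 1/√0.3309 = 1.738; Δt_3 = 1.738 × 562 = 977.0 ns.
Leg 4: β = 0.938; γ = 1/√(1 − 0.938²) = 1/√0.1202 = 2.885; Δt_4 = 2.885 × 114 = 328.9 ns.
Total: 2624 + 1811 + 977.0 + 328.9 ns.

Δt = 5740 ns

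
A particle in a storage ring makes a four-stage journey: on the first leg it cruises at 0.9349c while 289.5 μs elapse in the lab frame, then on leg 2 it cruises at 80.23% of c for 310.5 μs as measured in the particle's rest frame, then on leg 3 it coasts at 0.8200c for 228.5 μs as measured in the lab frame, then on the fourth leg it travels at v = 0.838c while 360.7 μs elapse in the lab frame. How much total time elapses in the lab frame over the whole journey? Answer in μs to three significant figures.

Δt = 1400 μs

Leg 1: 289.5 μs is already measured in the lab frame.
Leg 2: β = 0.8023; γ = 1/√(1 − 0.8023²) = 1/√0.3563 = 1.675; Δt_2 = 1.675 × 310.5 = 520.2 μs.
Leg 3: 228.5 μs is already measured in the lab frame.
Leg 4: 360.7 μs is already measured in the lab frame.
Total: 289.5 + 520.2 + 228.5 + 360.7 μs.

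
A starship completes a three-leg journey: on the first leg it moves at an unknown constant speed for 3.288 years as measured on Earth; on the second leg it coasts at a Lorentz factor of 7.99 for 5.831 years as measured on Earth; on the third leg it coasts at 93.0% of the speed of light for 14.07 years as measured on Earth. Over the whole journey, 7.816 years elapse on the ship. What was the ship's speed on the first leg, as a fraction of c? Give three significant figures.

Leg 1: speed unknown; τ_1 = 3.288/γ_1.
Leg 2: γ = 7.99; τ_2 = 5.831/7.990 = 0.7298 years.
Leg 3: β = 0.930; γ = 1/√(1 − 0.930²) = 1/√0.1351 = 2.721; τ_3 = 14.07/2.721 = 5.172 years.
Total proper time: τ_1 + 0.7298 + 5.172 = 7.816, so τ_1 = 7.816 − 5.901 = 1.915 years.
γ_1 = 3.288/1.915 = 1.717; β = √(1 − 1/γ²) = √0.6609.

β = 0.813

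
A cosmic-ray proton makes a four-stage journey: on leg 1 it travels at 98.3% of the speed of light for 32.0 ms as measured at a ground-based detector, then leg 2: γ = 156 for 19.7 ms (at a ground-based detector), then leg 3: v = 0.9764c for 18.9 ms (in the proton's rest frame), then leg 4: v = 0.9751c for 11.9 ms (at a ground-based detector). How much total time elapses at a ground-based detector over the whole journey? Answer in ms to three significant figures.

Δt = 151 ms

Leg 1: 32.0 ms is already measured at a ground-based detector.
Leg 2: 19.7 ms is already measured at a ground-based detector.
Leg 3: γ = 1/√(1 − 0.9764²) = 1/√0.04664 = 4.630; Δt_3 = 4.630 × 18.9 = 87.51 ms.
Leg 4: 11.9 ms is already measured at a ground-based detector.
Total: 32.00 + 19.70 + 87.51 + 11.90 ms.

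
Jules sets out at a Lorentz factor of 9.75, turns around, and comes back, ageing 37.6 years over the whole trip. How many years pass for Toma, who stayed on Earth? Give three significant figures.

γ = 9.75
Earth-frame duration is the dilated interval: Δt = γτ = 9.750 × 37.6 years.

Δt = 367 years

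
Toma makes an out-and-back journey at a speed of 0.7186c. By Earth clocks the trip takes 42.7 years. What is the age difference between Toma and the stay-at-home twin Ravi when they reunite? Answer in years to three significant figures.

Δt − τ = 13.0 years

γ = 1/√(1 − 0.7186²) = 1/√0.4836 = 1.438
Toma's elapsed proper time: τ = 42.7/1.438 = 29.69 years.
Age gap = Δt − τ = 42.7 − 29.69 years.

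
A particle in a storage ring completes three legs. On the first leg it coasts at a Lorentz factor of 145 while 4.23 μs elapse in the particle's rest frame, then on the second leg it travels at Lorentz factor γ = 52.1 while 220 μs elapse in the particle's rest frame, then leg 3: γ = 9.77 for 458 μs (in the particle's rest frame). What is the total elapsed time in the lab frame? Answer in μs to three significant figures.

Leg 1: γ = 145; Δt_1 = 145.0 × 4.23 = 613.3 μs.
Leg 2: γ = 52.1; Δt_2 = 52.10 × 220 = 1.146×10⁴ μs.
Leg 3: γ = 9.77; Δt_3 = 9.770 × 458 = 4475 μs.
Total: 613.3 + 1.146×10⁴ + 4475 μs.

Δt = 1.66×10⁴ μs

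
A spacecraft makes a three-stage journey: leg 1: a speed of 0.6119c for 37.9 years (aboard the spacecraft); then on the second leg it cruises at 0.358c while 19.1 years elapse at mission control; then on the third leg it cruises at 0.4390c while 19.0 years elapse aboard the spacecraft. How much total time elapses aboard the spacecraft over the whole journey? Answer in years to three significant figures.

Leg 1: 37.9 years is already measured aboard the spacecraft.
Leg 2: γ = 1/√(1 − 0.358²) = 1/√0.8718 = 1.071; τ_2 = 19.1/1.071 = 17.83 years.
Leg 3: 19.0 years is already measured aboard the spacecraft.
Total: 37.90 + 17.83 + 19.00 years.

τ = 74.7 years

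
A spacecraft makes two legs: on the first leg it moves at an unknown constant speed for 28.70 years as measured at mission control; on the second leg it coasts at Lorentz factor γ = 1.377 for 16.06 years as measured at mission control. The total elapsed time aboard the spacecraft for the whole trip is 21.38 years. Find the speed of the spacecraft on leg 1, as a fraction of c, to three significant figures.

β = 0.941

Leg 1: speed unknown; τ_1 = 28.70/γ_1.
Leg 2: γ = 1.377; τ_2 = 16.06/1.377 = 11.66 years.
Total proper time: τ_1 + 11.66 = 21.38, so τ_1 = 21.38 − 11.66 = 9.717 years.
γ_1 = 28.70/9.717 = 2.954; β = √(1 − 1/γ²) = √0.8854.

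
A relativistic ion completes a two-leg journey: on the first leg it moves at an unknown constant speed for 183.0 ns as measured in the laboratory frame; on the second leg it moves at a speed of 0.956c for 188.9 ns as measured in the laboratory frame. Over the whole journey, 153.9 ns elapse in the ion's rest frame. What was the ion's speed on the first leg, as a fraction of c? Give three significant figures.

Leg 1: speed unknown; τ_1 = 183.0/γ_1.
Leg 2: γ = 1/√(1 − 0.956²) = 1/√0.08606 = 3.409; τ_2 = 188.9/3.409 = 55.42 ns.
Total proper time: τ_1 + 55.42 = 153.9, so τ_1 = 153.9 − 55.42 = 98.48 ns.
γ_1 = 183.0/98.48 = 1.858; β = √(1 − 1/γ²) = √0.7104.

β = 0.843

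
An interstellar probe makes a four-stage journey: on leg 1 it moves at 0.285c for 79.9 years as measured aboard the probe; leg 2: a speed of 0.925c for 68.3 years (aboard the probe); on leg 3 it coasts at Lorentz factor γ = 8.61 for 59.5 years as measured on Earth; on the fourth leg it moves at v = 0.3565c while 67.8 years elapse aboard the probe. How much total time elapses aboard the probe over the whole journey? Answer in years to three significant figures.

τ = 223 years

Leg 1: 79.9 years is already measured aboard the probe.
Leg 2: 68.3 years is already measured aboard the probe.
Leg 3: γ = 8.61; τ_3 = 59.5/8.610 = 6.911 years.
Leg 4: 67.8 years is already measured aboard the probe.
Total: 79.90 + 68.30 + 6.911 + 67.80 years.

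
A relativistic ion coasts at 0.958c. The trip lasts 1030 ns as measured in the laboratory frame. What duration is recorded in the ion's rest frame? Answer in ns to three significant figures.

γ = 1/√(1 − 0.958²) = 1/√0.08224 = 3.487
The interval measured in the laboratory frame is the dilated one; the clock in the ion's rest frame measures the proper time τ = Δt/γ = 1030/3.487 ns.

τ = 295 ns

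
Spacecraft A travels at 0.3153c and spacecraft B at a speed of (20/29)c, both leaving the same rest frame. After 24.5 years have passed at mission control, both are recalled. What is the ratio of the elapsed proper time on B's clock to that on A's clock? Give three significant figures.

τ_B/τ_A = 0.763

A: γ = 1/√(1 − 0.3153²) = 1/√0.9006 = 1.054. B: γ = 1/√(1 − (20/29)²) = 29/21 ≈ 1.381.
τ_A/τ_B = γ_B/γ_A = 1.381/1.054 = 1.311, so τ_B/τ_A = 0.7631.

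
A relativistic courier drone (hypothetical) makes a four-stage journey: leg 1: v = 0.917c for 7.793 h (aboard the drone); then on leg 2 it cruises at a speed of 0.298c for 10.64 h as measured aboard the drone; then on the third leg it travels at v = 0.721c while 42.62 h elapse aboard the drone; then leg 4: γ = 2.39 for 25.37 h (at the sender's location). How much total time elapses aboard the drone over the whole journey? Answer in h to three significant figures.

Leg 1: 7.793 h is already measured aboard the drone.
Leg 2: 10.64 h is already measured aboard the drone.
Leg 3: 42.62 h is already measured aboard the drone.
Leg 4: γ = 2.39; τ_4 = 25.37/2.390 = 10.62 h.
Total: 7.793 + 10.64 + 42.62 + 10.62 h.

τ = 71.7 h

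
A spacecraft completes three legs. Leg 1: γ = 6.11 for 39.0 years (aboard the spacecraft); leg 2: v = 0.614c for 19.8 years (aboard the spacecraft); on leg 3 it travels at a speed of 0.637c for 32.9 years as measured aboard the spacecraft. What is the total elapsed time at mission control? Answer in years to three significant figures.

Δt = 306 years

Leg 1: γ = 6.11; Δt_1 = 6.110 × 39.0 = 238.3 years.
Leg 2: γ = 1/√(1 − 0.614²) = 1/√0.6230 = 1.267; Δt_2 = 1.267 × 19.8 = 25.09 years.
Leg 3: γ = 1/√(1 − 0.637²) = 1/√0.5942 = 1.297; Δt_3 = 1.297 × 32.9 = 42.68 years.
Total: 238.3 + 25.09 + 42.68 years.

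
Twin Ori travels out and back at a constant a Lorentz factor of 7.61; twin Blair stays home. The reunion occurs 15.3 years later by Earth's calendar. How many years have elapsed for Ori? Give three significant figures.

τ = 2.01 years

γ = 7.61
Ori's clock measures proper time along the trip: τ = Δt/γ = 15.3/7.610 years.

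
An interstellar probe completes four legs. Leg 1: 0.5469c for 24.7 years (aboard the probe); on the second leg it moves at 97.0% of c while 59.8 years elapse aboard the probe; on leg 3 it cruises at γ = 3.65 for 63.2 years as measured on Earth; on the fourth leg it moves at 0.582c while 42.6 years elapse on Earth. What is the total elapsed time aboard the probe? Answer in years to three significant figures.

Leg 1: 24.7 years is already measured aboard the probe.
Leg 2: 59.8 years is already measured aboard the probe.
Leg 3: γ = 3.65; τ_3 = 63.2/3.650 = 17.32 years.
Leg 4: γ = 1/√(1 − 0.582²) = 1/√0.6613 = 1.230; τ_4 = 42.6/1.230 = 34.64 years.
Total: 24.70 + 59.80 + 17.32 + 34.64 years.

τ = 136 years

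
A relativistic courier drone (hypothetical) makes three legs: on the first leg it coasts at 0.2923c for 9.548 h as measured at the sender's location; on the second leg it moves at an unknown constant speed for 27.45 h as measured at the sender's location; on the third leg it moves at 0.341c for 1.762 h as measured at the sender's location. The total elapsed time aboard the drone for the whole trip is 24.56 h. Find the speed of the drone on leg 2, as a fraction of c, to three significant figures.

Leg 1: γ = 1/√(1 − 0.2923²) = 1/√0.9146 = 1.046; τ_1 = 9.548/1.046 = 9.131 h.
Leg 2: speed unknown; τ_2 = 27.45/γ_2.
Leg 3: γ = 1/√(1 − 0.341²) = 1/√0.8837 = 1.064; τ_3 = 1.762/1.064 = 1.656 h.
Total proper time: 9.131 + τ_2 + 1.656 = 24.56, so τ_2 = 24.56 − 10.79 = 13.77 h.
γ_2 = 27.45/13.77 = 1.993; β = √(1 − 1/γ²) = √0.7483.

β = 0.865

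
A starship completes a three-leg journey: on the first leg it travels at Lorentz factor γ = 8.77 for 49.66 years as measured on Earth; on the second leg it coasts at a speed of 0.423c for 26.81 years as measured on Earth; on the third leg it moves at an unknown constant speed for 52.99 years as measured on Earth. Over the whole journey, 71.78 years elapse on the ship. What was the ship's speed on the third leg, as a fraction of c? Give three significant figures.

Leg 1: γ = 8.77; τ_1 = 49.66/8.770 = 5.662 years.
Leg 2: γ = 1/√(1 − 0.423²) = 1/√0.8211 = 1.104; τ_2 = 26.81/1.104 = 24.29 years.
Leg 3: speed unknown; τ_3 = 52.99/γ_3.
Total proper time: 5.662 + 24.29 + τ_3 = 71.78, so τ_3 = 71.78 − 29.96 = 41.82 years.
γ_3 = 52.99/41.82 = 1.267; β = √(1 − 1/γ²) = √0.3770.

β = 0.614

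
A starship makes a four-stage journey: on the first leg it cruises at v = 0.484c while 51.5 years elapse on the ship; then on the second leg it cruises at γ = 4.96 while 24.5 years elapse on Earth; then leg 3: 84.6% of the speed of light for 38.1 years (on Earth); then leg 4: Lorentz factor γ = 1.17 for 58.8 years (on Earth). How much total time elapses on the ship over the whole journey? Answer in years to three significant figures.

τ = 127 years

Leg 1: 51.5 years is already measured on the ship.
Leg 2: γ = 4.96; τ_2 = 24.5/4.960 = 4.940 years.
Leg 3: β = 0.846; γ = 1/√(1 − 0.846²) = 1/√0.2843 = 1.876; τ_3 = 38.1/1.876 = 20.31 years.
Leg 4: γ = 1.17; τ_4 = 58.8/1.170 = 50.26 years.
Total: 51.50 + 4.940 + 20.31 + 50.26 years.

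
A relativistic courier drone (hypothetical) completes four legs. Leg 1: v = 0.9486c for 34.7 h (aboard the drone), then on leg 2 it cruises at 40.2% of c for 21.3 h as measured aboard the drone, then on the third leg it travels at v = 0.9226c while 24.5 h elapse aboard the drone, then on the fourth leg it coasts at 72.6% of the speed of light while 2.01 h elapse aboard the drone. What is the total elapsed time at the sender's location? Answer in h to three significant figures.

Δt = 199 h

Leg 1: γ = 1/√(1 − 0.9486²) = 1/√0.1002 = 3.160; Δt_1 = 3.160 × 34.7 = 109.6 h.
Leg 2: β = 0.402; γ = 1/√(1 − 0.402²) = 1/√0.8384 = 1.092; Δt_2 = 1.092 × 21.3 = 23.26 h.
Leg 3: γ = 1/√(1 − 0.9226²) = 1/√0.1488 = 2.592; Δt_3 = 2.592 × 24.5 = 63.51 h.
Leg 4: β = 0.726; γ = 1/√(1 − 0.726²) = 1/√0.4729 = 1.454; Δt_4 = 1.454 × 2.01 = 2.923 h.
Total: 109.6 + 23.26 + 63.51 + 2.923 h.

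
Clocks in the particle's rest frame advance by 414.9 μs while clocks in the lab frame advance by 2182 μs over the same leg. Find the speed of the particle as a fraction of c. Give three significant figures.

The proper time is measured in the particle's rest frame (both events occur at the particle's location); Δt is measured in the lab frame. γ = Δt/τ = 2182/414.9 = 5.259.
β = √(1 − 1/γ²) = √(1 − 0.03616) = √0.9638

v = 0.982c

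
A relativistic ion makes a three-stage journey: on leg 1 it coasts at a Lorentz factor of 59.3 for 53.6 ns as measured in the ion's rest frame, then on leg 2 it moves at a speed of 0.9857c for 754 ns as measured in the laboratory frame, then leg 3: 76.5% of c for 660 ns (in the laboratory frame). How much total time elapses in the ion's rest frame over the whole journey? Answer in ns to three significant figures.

Leg 1: 53.6 ns is already measured in the ion's rest frame.
Leg 2: γ = 1/√(1 − 0.9857²) = 1/√0.02840 = 5.934; τ_2 = 754/5.934 = 127.1 ns.
Leg 3: β = 0.765; γ = 1/√(1 − 0.765²) = 1/√0.4148 = 1.553; τ_3 = 660/1.553 = 425.1 ns.
Total: 53.60 + 127.1 + 425.1 ns.

τ = 606 ns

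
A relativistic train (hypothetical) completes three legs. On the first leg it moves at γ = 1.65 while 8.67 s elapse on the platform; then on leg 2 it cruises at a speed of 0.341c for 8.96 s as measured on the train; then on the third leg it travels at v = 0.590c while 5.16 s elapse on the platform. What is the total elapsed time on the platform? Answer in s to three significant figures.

Δt = 23.4 s

Leg 1: 8.67 s is already measured on the platform.
Leg 2: γ = 1/√(1 − 0.341²) = 1/√0.8837 = 1.064; Δt_2 = 1.064 × 8.96 = 9.531 s.
Leg 3: 5.16 s is already measured on the platform.
Total: 8.670 + 9.531 + 5.160 s.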